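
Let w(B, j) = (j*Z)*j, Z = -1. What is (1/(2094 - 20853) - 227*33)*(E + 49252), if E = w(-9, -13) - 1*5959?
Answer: -6059942745080/18759 ≈ -3.2304e+8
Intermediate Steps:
w(B, j) = -j**2 (w(B, j) = (j*(-1))*j = (-j)*j = -j**2)
E = -6128 (E = -1*(-13)**2 - 1*5959 = -1*169 - 5959 = -169 - 5959 = -6128)
(1/(2094 - 20853) - 227*33)*(E + 49252) = (1/(2094 - 20853) - 227*33)*(-6128 + 49252) = (1/(-18759) - 7491)*43124 = (-1/18759 - 7491)*43124 = -140523670/18759*43124 = -6059942745080/18759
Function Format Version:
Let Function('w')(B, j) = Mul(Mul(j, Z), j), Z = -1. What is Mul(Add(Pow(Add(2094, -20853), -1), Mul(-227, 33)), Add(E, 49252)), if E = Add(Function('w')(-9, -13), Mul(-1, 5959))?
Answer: Rational(-6059942745080, 18759) ≈ -3.2304e+8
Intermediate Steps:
Function('w')(B, j) = Mul(-1, Pow(j, 2)) (Function('w')(B, j) = Mul(Mul(j, -1), j) = Mul(Mul(-1, j), j) = Mul(-1, Pow(j, 2)))
E = -6128 (E = Add(Mul(-1, Pow(-13, 2)), Mul(-1, 5959)) = Add(Mul(-1, 169), -5959) = Add(-169, -5959) = -6128)
Mul(Add(Pow(Add(2094, -20853), -1), Mul(-227, 33)), Add(E, 49252)) = Mul(Add(Pow(Add(2094, -20853), -1), Mul(-227, 33)), Add(-6128, 49252)) = Mul(Add(Pow(-18759, -1), -7491), 43124) = Mul(Add(Rational(-1, 18759), -7491), 43124) = Mul(Rational(-140523670, 18759), 43124) = Rational(-6059942745080, 18759)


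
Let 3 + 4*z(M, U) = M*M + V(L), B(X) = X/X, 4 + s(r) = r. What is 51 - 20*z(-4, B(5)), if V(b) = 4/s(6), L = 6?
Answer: -24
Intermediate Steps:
s(r) = -4 + r
B(X) = 1
V(b) = 2 (V(b) = 4/(-4 + 6) = 4/2 = 4*(½) = 2)
z(M, U) = -¼ + M²/4 (z(M, U) = -¾ + (M*M + 2)/4 = -¾ + (M² + 2)/4 = -¾ + (2 + M²)/4 = -¾ + (½ + M²/4) = -¼ + M²/4)
51 - 20*z(-4, B(5)) = 51 - 20*(-¼ + (¼)*(-4)²) = 51 - 20*(-¼ + (¼)*16) = 51 - 20*(-¼ + 4) = 51 - 20*15/4 = 51 - 75 = -24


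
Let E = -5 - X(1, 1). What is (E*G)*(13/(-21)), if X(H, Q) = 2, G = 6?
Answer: 26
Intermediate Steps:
E = -7 (E = -5 - 1*2 = -5 - 2 = -7)
(E*G)*(13/(-21)) = (-7*6)*(13/(-21)) = -546*(-1)/21 = -42*(-13/21) = 26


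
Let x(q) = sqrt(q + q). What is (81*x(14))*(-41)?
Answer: -6642*sqrt(7) ≈ -17573.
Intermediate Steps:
x(q) = sqrt(2)*sqrt(q) (x(q) = sqrt(2*q) = sqrt(2)*sqrt(q))
(81*x(14))*(-41) = (81*(sqrt(2)*sqrt(14)))*(-41) = (81*(2*sqrt(7)))*(-41) = (162*sqrt(7))*(-41) = -6642*sqrt(7)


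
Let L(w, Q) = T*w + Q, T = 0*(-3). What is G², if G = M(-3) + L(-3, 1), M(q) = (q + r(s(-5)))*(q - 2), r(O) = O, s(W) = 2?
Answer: 36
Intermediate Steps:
T = 0
L(w, Q) = Q (L(w, Q) = 0*w + Q = 0 + Q = Q)
M(q) = (-2 + q)*(2 + q) (M(q) = (q + 2)*(q - 2) = (2 + q)*(-2 + q) = (-2 + q)*(2 + q))
G = 6 (G = (-4 + (-3)²) + 1 = (-4 + 9) + 1 = 5 + 1 = 6)
G² = 6² = 36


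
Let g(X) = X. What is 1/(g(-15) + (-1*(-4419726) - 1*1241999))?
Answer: 1/3177712 ≈ 3.1469e-7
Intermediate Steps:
1/(g(-15) + (-1*(-4419726) - 1*1241999)) = 1/(-15 + (-1*(-4419726) - 1*1241999)) = 1/(-15 + (4419726 - 1241999)) = 1/(-15 + 3177727) = 1/3177712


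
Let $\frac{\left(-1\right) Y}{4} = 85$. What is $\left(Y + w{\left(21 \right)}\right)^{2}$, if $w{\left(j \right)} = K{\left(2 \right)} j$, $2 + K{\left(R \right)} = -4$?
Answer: $217156$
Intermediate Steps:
$Y = -340$ ($Y = \left(-4\right) 85 = -340$)
$K{\left(R \right)} = -6$ ($K{\left(R \right)} = -2 - 4 = -6$)
$w{\left(j \right)} = - 6 j$
$\left(Y + w{\left(21 \right)}\right)^{2} = \left(-340 - 126\right)^{2} = \left(-466\right)^{2} = 217156$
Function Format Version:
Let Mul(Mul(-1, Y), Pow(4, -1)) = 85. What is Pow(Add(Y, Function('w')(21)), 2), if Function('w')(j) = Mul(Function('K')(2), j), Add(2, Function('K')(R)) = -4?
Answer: 217156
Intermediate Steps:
Y = -340 (Y = Mul(-4, 85) = -340)
Function('K')(R) = -6 (Function('K')(R) = Add(-2, -4) = -6)
Function('w')(j) = Mul(-6, j)
Pow(Add(Y, Function('w')(21)), 2) = Pow(Add(-340, Mul(-6, 21)), 2) = Pow(Add(-340, -126), 2) = Pow(-466, 2) = 217156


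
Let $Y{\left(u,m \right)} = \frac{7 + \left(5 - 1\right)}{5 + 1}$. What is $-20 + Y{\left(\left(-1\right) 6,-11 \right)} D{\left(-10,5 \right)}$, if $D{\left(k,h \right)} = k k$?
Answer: $\frac{490}{3} \approx 163.33$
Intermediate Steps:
$D{\left(k,h \right)} = k^{2}$
$Y{\left(u,m \right)} = \frac{11}{6}$ ($Y{\left(u,m \right)} = \frac{7 + \left(5 - 1\right)}{6} = \left(7 + 4\right) \frac{1}{6} = 11 \cdot \frac{1}{6} = \frac{11}{6}$)
$-20 + Y{\left(\left(-1\right) 6,-11 \right)} D{\left(-10,5 \right)} = -20 + \frac{11 \left(-10\right)^{2}}{6} = -20 + \frac{11}{6} \cdot 100 = -20 + \frac{550}{3} = \frac{490}{3}$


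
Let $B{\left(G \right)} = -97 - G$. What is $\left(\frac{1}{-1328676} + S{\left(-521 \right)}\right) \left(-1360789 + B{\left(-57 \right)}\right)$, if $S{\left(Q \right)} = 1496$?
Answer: $- \frac{2704918843915555}{1328676} \approx -2.0358 \cdot 10^{9}$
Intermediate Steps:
$\left(\frac{1}{-1328676} + S{\left(-521 \right)}\right) \left(-1360789 + B{\left(-57 \right)}\right) = \left(\frac{1}{-1328676} + 1496\right) \left(-1360789 - 40\right) = \left(- \frac{1}{1328676} + 1496\right) \left(-1360789 + \left(-97 + 57\right)\right) = \frac{1987699295 \left(-1360789 - 40\right)}{1328676} = \frac{1987699295}{1328676} \left(-1360829\right) = - \frac{2704918843915555}{1328676}$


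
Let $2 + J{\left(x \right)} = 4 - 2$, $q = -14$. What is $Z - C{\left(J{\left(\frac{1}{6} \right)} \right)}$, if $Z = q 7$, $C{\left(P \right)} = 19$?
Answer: $-117$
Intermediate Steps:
$J{\left(x \right)} = 0$ ($J{\left(x \right)} = -2 + \left(4 - 2\right) = -2 + 2 = 0$)
$Z = -98$ ($Z = \left(-14\right) 7 = -98$)
$Z - C{\left(J{\left(\frac{1}{6} \right)} \right)} = -98 - 19 = -117$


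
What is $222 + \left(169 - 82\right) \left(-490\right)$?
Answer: $-42408$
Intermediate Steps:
$222 + \left(169 - 82\right) \left(-490\right) = 222 + 87 \left(-490\right) = 222 - 42630 = -42408$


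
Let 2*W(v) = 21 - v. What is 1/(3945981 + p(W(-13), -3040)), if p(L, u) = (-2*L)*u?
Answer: 1/4049341 ≈ 2.4695e-7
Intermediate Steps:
W(v) = 21/2 - v/2 (W(v) = (21 - v)/2 = 21/2 - v/2)
p(L, u) = -2*L*u
1/(3945981 + p(W(-13), -3040)) = 1/(3945981 - 2*(21/2 - 1/2*(-13))*(-3040)) = 1/(3945981 - 2*(21/2 + 13/2)*(-3040)) = 1/(3945981 - 2*17*(-3040)) = 1/(3945981 + 103360) = 1/4049341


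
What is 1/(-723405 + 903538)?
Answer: 1/180133 ≈ 5.5515e-6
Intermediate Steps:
1/(-723405 + 903538) = 1/180133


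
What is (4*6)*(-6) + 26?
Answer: -118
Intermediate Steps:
(4*6)*(-6) + 26 = 24*(-6) + 26 = -144 + 26 = -118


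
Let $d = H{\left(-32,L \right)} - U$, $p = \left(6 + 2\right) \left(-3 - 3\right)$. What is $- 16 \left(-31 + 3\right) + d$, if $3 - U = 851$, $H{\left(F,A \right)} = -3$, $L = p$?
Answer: $1293$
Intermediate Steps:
$p = -48$ ($p = 8 \left(-6\right) = -48$)
$L = -48$
$U = -848$ ($U = 3 - 851 = -848$)
$d = 845$ ($d = -3 - -848 = -3 + 848 = 845$)
$- 16 \left(-31 + 3\right) + d = - 16 \left(-31 + 3\right) + 845 = \left(-16\right) \left(-28\right) + 845 = 448 + 845 = 1293$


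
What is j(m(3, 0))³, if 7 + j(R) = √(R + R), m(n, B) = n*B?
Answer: -343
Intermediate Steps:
m(n, B) = B*n
j(R) = -7 + √2*√R (j(R) = -7 + √(R + R) = -7 + √(2*R) = -7 + √2*√R)
j(m(3, 0))³ = (-7 + √2*√(0*3))³ = (-7 + √2*√0)³ = (-7 + √2*0)³ = (-7 + 0)³ = (-7)³ = -343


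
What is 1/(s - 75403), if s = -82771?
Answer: -1/158174 ≈ -6.3222e-6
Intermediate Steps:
1/(s - 75403) = 1/(-82771 - 75403) = 1/(-158174) = -1/158174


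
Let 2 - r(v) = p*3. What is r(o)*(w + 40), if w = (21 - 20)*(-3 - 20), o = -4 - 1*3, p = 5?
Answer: -221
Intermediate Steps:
o = -7 (o = -4 - 3 = -7)
r(v) = -13 (r(v) = 2 - 5*3 = 2 - 1*15 = 2 - 15 = -13)
w = -23 (w = 1*(-23) = -23)
r(o)*(w + 40) = -13*(-23 + 40) = -13*17 = -221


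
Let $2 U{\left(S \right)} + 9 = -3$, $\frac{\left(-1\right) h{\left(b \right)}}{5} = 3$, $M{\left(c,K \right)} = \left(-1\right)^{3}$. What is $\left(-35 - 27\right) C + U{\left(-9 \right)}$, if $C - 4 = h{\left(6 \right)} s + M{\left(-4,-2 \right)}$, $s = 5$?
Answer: $4458$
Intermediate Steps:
$M{\left(c,K \right)} = -1$
$h{\left(b \right)} = -15$ ($h{\left(b \right)} = \left(-5\right) 3 = -15$)
$U{\left(S \right)} = -6$ ($U{\left(S \right)} = - \frac{9}{2} + \frac{1}{2} \left(-3\right) = - \frac{9}{2} - \frac{3}{2} = -6$)
$C = -72$ ($C = 4 - 76 = -72$)
$\left(-35 - 27\right) C + U{\left(-9 \right)} = \left(-35 - 27\right) \left(-72\right) - 6 = \left(-62\right) \left(-72\right) - 6 = 4464 - 6 = 4458$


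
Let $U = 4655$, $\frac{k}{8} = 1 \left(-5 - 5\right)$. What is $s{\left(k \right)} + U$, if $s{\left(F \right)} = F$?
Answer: $4575$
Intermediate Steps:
$k = -80$ ($k = 8 \cdot 1 \left(-5 - 5\right) = 8 \cdot 1 \left(-10\right) = 8 \left(-10\right) = -80$)
$s{\left(k \right)} + U = -80 + 4655 = 4575$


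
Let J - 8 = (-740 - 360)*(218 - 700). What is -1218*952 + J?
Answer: -629328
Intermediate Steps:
J = 530208 (J = 8 + (-740 - 360)*(218 - 700) = 8 - 1100*(-482) = 8 + 530200 = 530208)
-1218*952 + J = -1218*952 + 530208 = -1159536 + 530208 = -629328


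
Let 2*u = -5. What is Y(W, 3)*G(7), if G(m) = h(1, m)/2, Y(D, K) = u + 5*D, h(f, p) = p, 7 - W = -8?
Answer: 1015/4 ≈ 253.75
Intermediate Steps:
W = 15 (W = 7 - 1*(-8) = 7 + 8 = 15)
u = -5/2 (u = (1/2)*(-5) = -5/2 ≈ -2.5000)
Y(D, K) = -5/2 + 5*D
G(m) = m/2
Y(W, 3)*G(7) = (-5/2 + 5*15)*((1/2)*7) = (-5/2 + 75)*(7/2) = (145/2)*(7/2) = 1015/4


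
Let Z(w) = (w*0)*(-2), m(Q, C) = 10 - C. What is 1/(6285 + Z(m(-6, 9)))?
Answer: 1/6285 ≈ 0.00015911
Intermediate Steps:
Z(w) = 0 (Z(w) = 0*(-2) = 0)
1/(6285 + Z(m(-6, 9))) = 1/(6285 + 0) = 1/6285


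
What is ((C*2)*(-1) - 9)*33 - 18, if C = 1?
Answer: -381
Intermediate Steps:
((C*2)*(-1) - 9)*33 - 18 = ((1*2)*(-1) - 9)*33 - 18 = (2*(-1) - 9)*33 - 18 = (-2 - 9)*33 - 18 = -11*33 - 18 = -363 - 18 = -381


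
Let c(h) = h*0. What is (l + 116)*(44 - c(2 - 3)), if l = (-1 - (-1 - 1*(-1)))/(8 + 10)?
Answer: 45914/9 ≈ 5101.6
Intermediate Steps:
c(h) = 0
l = -1/18 (l = (-1 - (-1 + 1))/18 = (-1 - 1*0)*(1/18) = (-1 + 0)*(1/18) = -1*1/18 = -1/18 ≈ -0.055556)
(l + 116)*(44 - c(2 - 3)) = (-1/18 + 116)*(44 - 1*0) = 2087*(44 + 0)/18 = (2087/18)*44 = 45914/9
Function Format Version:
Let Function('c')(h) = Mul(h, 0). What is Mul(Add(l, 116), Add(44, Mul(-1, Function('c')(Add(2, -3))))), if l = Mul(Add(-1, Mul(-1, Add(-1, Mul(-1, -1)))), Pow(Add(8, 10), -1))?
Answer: Rational(45914, 9) ≈ 5101.6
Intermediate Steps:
Function('c')(h) = 0
l = Rational(-1, 18) (l = Mul(Add(-1, Mul(-1, Add(-1, 1))), Pow(18, -1)) = Mul(Add(-1, Mul(-1, 0)), Rational(1, 18)) = Mul(Add(-1, 0), Rational(1, 18)) = Mul(-1, Rational(1, 18)) = Rational(-1, 18) ≈ -0.055556)
Mul(Add(l, 116), Add(44, Mul(-1, Function('c')(Add(2, -3))))) = Mul(Add(Rational(-1, 18), 116), Add(44, Mul(-1, 0))) = Mul(Rational(2087, 18), Add(44, 0)) = Mul(Rational(2087, 18), 44) = Rational(45914, 9)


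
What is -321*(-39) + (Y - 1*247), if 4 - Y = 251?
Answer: 12025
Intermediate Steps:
Y = -247 (Y = 4 - 1*251 = 4 - 251 = -247)
-321*(-39) + (Y - 1*247) = -321*(-39) + (-247 - 1*247) = 12519 + (-247 - 247) = 12519 - 494 = 12025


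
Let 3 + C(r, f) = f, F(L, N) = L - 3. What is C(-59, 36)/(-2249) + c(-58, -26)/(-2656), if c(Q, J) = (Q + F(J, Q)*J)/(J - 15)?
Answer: -253533/30613388 ≈ -0.0082818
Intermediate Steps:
F(L, N) = -3 + L
c(Q, J) = (Q + J*(-3 + J))/(-15 + J) (c(Q, J) = (Q + (-3 + J)*J)/(J - 15) = (Q + J*(-3 + J))/(-15 + J))
C(r, f) = -3 + f
C(-59, 36)/(-2249) + c(-58, -26)/(-2656) = (-3 + 36)/(-2249) + ((-58 - 26*(-3 - 26))/(-15 - 26))/(-2656) = 33*(-1/2249) + ((-58 - 26*(-29))/(-41))*(-1/2656) = -33/2249 - (-58 + 754)/41*(-1/2656) = -33/2249 - 1/41*696*(-1/2656) = -33/2249 - 696/41*(-1/2656) = -33/2249 + 87/13612 = -253533/30613388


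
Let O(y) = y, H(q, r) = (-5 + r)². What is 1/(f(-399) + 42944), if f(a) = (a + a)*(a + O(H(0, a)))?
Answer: -1/129885022 ≈ -7.6991e-9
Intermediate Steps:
f(a) = 2*a*(a + (-5 + a)²) (f(a) = (a + a)*(a + (-5 + a)²) = (2*a)*(a + (-5 + a)²) = 2*a*(a + (-5 + a)²))
1/(f(-399) + 42944) = 1/(2*(-399)*(-399 + (-5 - 399)²) + 42944) = 1/(2*(-399)*(-399 + (-404)²) + 42944) = 1/(2*(-399)*(-399 + 163216) + 42944) = 1/(2*(-399)*162817 + 42944) = 1/(-129927966 + 42944) = 1/(-129885022) = -1/129885022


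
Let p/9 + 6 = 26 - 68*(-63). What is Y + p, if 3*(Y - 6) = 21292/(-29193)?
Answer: 3392964326/87579 ≈ 38742.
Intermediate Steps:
Y = 504182/87579 (Y = 6 + (21292/(-29193))/3 = 6 + (21292*(-1/29193))/3 = 6 + (1/3)*(-21292/29193) = 6 - 21292/87579 = 504182/87579 ≈ 5.7569)
p = 38736 (p = -54 + 9*(26 - 68*(-63)) = -54 + 9*(26 + 4284) = -54 + 9*4310 = -54 + 38790 = 38736)
Y + p = 504182/87579 + 38736 = 3392964326/87579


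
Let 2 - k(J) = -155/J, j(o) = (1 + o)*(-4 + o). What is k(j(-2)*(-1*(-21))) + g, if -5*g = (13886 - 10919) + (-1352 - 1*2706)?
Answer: 139501/630 ≈ 221.43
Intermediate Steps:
g = 1091/5 (g = -((13886 - 10919) + (-1352 - 1*2706))/5 = -(2967 + (-1352 - 2706))/5 = -(2967 - 4058)/5 = -⅕*(-1091) = 1091/5 ≈ 218.20)
k(J) = 2 + 155/J (k(J) = 2 - (-155)/J = 2 + 155/J)
k(j(-2)*(-1*(-21))) + g = (2 + 155/(((-4 + (-2)² - 3*(-2))*(-1*(-21))))) + 1091/5 = (2 + 155/(((-4 + 4 + 6)*21))) + 1091/5 = (2 + 155/((6*21))) + 1091/5 = (2 + 155/126) + 1091/5 = 407/126 + 1091/5 = 139501/630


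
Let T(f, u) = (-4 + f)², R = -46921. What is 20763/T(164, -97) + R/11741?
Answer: -957399217/300569600 ≈ -3.1853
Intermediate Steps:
20763/T(164, -97) + R/11741 = 20763/((-4 + 164)²) - 46921/11741 = 20763/(160²) - 46921*1/11741 = 20763/25600 - 46921/11741 = -957399217/300569600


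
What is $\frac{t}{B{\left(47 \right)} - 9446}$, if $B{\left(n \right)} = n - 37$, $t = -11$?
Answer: $\frac{11}{9436} \approx 0.0011657$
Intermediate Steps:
$B{\left(n \right)} = -37 + n$ ($B{\left(n \right)} = n - 37 = -37 + n$)
$\frac{t}{B{\left(47 \right)} - 9446} = \frac{1}{\left(-37 + 47\right) - 9446} \left(-11\right) = \frac{1}{10 - 9446} \left(-11\right) = \frac{1}{-9436} \left(-11\right) = \left(- \frac{1}{9436}\right) \left(-11\right) = \frac{11}{9436}$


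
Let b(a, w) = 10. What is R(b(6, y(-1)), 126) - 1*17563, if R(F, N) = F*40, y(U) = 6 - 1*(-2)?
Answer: -17163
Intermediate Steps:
y(U) = 8 (y(U) = 6 + 2 = 8)
R(F, N) = 40*F
R(b(6, y(-1)), 126) - 1*17563 = 40*10 - 1*17563 = 400 - 17563 = -17163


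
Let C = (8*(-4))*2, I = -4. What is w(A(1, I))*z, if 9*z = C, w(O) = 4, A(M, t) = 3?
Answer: -256/9 ≈ -28.444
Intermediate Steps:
C = -64 (C = -32*2 = -64)
z = -64/9 (z = (⅑)*(-64) = -64/9 ≈ -7.1111)
w(A(1, I))*z = 4*(-64/9) = -256/9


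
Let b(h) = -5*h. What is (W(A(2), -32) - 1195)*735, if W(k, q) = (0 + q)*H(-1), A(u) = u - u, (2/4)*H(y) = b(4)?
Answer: 62475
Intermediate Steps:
H(y) = -40 (H(y) = 2*(-5*4) = 2*(-20) = -40)
A(u) = 0
W(k, q) = -40*q (W(k, q) = (0 + q)*(-40) = q*(-40) = -40*q)
(W(A(2), -32) - 1195)*735 = (-40*(-32) - 1195)*735 = (1280 - 1195)*735 = 85*735 = 62475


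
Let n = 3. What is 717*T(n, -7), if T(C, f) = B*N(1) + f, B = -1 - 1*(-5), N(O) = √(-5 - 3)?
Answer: -5019 + 5736*I*√2 ≈ -5019.0 + 8111.9*I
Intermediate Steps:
N(O) = 2*I*√2 (N(O) = √(-8) = 2*I*√2)
B = 4 (B = -1 + 5 = 4)
T(C, f) = f + 8*I*√2 (T(C, f) = 4*(2*I*√2) + f = 8*I*√2 + f = f + 8*I*√2)
717*T(n, -7) = 717*(-7 + 8*I*√2) = -5019 + 5736*I*√2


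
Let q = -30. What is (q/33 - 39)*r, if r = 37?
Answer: -16243/11 ≈ -1476.6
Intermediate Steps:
(q/33 - 39)*r = (-30/33 - 39)*37 = (-30*1/33 - 39)*37 = (-10/11 - 39)*37 = -439/11*37 = -16243/11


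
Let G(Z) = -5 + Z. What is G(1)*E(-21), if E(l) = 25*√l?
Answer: -100*I*√21 ≈ -458.26*I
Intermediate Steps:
G(1)*E(-21) = (-5 + 1)*(25*√(-21)) = -100*I*√21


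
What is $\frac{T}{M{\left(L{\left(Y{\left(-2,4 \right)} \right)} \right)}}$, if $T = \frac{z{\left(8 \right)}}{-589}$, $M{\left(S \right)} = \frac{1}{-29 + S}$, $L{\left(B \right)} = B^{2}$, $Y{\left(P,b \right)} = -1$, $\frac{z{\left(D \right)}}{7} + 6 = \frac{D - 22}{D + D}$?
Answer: $- \frac{2695}{1178} \approx -2.2878$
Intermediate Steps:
$z{\left(D \right)} = -42 + \frac{7 \left(-22 + D\right)}{2 D}$ ($z{\left(D \right)} = -42 + 7 \frac{D - 22}{D + D} = -42 + 7 \frac{-22 + D}{2 D} = -42 + \frac{7 \left(-22 + D\right)}{2 D}$)
$T = \frac{385}{4712}$ ($T = \frac{- \frac{77}{2} - \frac{77}{8}}{-589} = \left(- \frac{77}{2} - \frac{77}{8}\right) \left(- \frac{1}{589}\right) = \left(- \frac{385}{8}\right) \left(- \frac{1}{589}\right) = \frac{385}{4712} \approx 0.081706$)
$\frac{T}{M{\left(L{\left(Y{\left(-2,4 \right)} \right)} \right)}} = \frac{385}{4712 \frac{1}{-29 + \left(-1\right)^{2}}} = \frac{385}{4712 \frac{1}{-29 + 1}} = \frac{385}{4712 \frac{1}{-28}} = \frac{385}{4712 \left(- \frac{1}{28}\right)} = \frac{385}{4712} \left(-28\right) = - \frac{2695}{1178}$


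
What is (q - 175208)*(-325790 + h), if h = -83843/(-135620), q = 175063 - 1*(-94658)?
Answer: -4175920424163941/135620 ≈ -3.0791e+10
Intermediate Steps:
q = 269721 (q = 175063 + 94658 = 269721)
h = 83843/135620 (h = -83843*(-1/135620) = 83843/135620 ≈ 0.61822)
(q - 175208)*(-325790 + h) = (269721 - 175208)*(-325790 + 83843/135620) = 94513*(-44183555957/135620) = -4175920424163941/135620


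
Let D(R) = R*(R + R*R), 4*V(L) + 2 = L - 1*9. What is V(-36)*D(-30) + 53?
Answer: 306728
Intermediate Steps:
V(L) = -11/4 + L/4 (V(L) = -½ + (L - 1*9)/4 = -½ + (L - 9)/4 = -½ + (-9 + L)/4 = -½ + (-9/4 + L/4) = -11/4 + L/4)
D(R) = R*(R + R²)
V(-36)*D(-30) + 53 = (-11/4 + (¼)*(-36))*((-30)²*(1 - 30)) + 53 = (-11/4 - 9)*(900*(-29)) + 53 = -47/4*(-26100) + 53 = 306675 + 53 = 306728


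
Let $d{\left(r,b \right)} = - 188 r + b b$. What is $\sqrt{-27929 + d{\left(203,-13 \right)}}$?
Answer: $2 i \sqrt{16481} \approx 256.76 i$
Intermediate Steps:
$d{\left(r,b \right)} = b^{2} - 188 r$ ($d{\left(r,b \right)} = - 188 r + b^{2} = b^{2} - 188 r$)
$\sqrt{-27929 + d{\left(203,-13 \right)}} = \sqrt{-27929 + \left(\left(-13\right)^{2} - 38164\right)} = \sqrt{-27929 + \left(169 - 38164\right)} = \sqrt{-27929 - 37995} = \sqrt{-65924} = 2 i \sqrt{16481}$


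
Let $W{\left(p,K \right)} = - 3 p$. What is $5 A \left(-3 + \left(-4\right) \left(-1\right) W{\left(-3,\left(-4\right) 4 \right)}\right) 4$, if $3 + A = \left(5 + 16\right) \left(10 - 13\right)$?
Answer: $-43560$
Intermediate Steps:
$A = -66$ ($A = -3 + \left(5 + 16\right) \left(10 - 13\right) = -3 + 21 \left(-3\right) = -3 - 63 = -66$)
$5 A \left(-3 + \left(-4\right) \left(-1\right) W{\left(-3,\left(-4\right) 4 \right)}\right) 4 = 5 \left(-66\right) \left(-3 + \left(-4\right) \left(-1\right) \left(\left(-3\right) \left(-3\right)\right)\right) 4 = - 330 \left(-3 + 4 \cdot 9\right) 4 = - 330 \left(-3 + 36\right) 4 = - 330 \cdot 33 \cdot 4 = \left(-330\right) 132 = -43560$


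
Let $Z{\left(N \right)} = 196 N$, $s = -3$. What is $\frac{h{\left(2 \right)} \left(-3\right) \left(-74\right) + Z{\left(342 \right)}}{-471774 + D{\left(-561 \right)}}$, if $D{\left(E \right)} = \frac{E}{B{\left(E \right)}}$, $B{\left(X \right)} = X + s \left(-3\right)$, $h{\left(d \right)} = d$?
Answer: $- \frac{12415584}{86806229} \approx -0.14303$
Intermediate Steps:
$B{\left(X \right)} = 9 + X$ ($B{\left(X \right)} = X - -9 = X + 9 = 9 + X$)
$D{\left(E \right)} = \frac{E}{9 + E}$
$\frac{h{\left(2 \right)} \left(-3\right) \left(-74\right) + Z{\left(342 \right)}}{-471774 + D{\left(-561 \right)}} = \frac{2 \left(-3\right) \left(-74\right) + 196 \cdot 342}{-471774 - \frac{561}{9 - 561}} = \frac{\left(-6\right) \left(-74\right) + 67032}{-471774 - \frac{561}{-552}} = \frac{444 + 67032}{-471774 - - \frac{187}{184}} = \frac{67476}{-471774 + \frac{187}{184}} = \frac{67476}{- \frac{86806229}{184}} = 67476 \left(- \frac{184}{86806229}\right) = - \frac{12415584}{86806229}$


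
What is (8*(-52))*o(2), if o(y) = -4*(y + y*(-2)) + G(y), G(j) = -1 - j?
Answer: -2080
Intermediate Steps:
o(y) = -1 + 3*y (o(y) = -4*(y + y*(-2)) + (-1 - y) = -4*(y - 2*y) + (-1 - y) = -(-4)*y + (-1 - y) = 4*y + (-1 - y) = -1 + 3*y)
(8*(-52))*o(2) = (8*(-52))*(-1 + 3*2) = -416*(-1 + 6) = -416*5 = -2080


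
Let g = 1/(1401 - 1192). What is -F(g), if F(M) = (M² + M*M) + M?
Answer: -211/43681 ≈ -0.0048305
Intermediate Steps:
g = 1/209 ≈ 0.0047847
F(M) = M + 2*M² (F(M) = (M² + M²) + M = 2*M² + M = M + 2*M²)
-F(g) = -(1 + 2*(1/209))/209 = -(1 + 2/209)/209 = -211/(209*209) = -1*211/43681 = -211/43681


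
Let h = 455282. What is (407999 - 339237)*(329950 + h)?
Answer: 53994122784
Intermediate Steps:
(407999 - 339237)*(329950 + h) = (407999 - 339237)*(329950 + 455282) = 68762*785232 = 53994122784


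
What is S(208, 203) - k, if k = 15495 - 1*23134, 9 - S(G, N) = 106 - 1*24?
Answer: 7566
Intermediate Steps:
S(G, N) = -73 (S(G, N) = 9 - (106 - 1*24) = 9 - (106 - 24) = 9 - 1*82 = 9 - 82 = -73)
k = -7639 (k = 15495 - 23134 = -7639)
S(208, 203) - k = -73 - 1*(-7639) = -73 + 7639 = 7566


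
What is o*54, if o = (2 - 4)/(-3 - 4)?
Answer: 108/7 ≈ 15.429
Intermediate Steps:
o = 2/7 (o = -2/(-7) = -2*(-⅐) = 2/7 ≈ 0.28571)
o*54 = (2/7)*54 = 108/7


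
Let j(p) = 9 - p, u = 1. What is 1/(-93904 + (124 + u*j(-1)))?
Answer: -1/93770 ≈ -1.0664e-5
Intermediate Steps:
1/(-93904 + (124 + u*j(-1))) = 1/(-93904 + (124 + 1*(9 - 1*(-1)))) = 1/(-93904 + (124 + 1*(9 + 1))) = 1/(-93904 + (124 + 1*10)) = 1/(-93904 + (124 + 10)) = 1/(-93904 + 134) = 1/(-93770) = -1/93770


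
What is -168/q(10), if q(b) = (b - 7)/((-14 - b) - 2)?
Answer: 1456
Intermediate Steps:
q(b) = (-7 + b)/(-16 - b)
-168/q(10) = -168*(16 + 10)/(7 - 1*10) = -168*26/(7 - 10) = -168/((1/26)*(-3)) = -168/(-3/26) = -168*(-26/3) = 1456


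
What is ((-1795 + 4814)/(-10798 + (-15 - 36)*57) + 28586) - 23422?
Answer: 70769601/13705 ≈ 5163.8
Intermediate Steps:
((-1795 + 4814)/(-10798 + (-15 - 36)*57) + 28586) - 23422 = (3019/(-10798 - 51*57) + 28586) - 23422 = (3019/(-10798 - 2907) + 28586) - 23422 = (3019/(-13705) + 28586) - 23422 = (3019*(-1/13705) + 28586) - 23422 = (-3019/13705 + 28586) - 23422 = 391768111/13705 - 23422 = 70769601/13705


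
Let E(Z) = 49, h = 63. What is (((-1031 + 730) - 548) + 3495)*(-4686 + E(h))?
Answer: -12269502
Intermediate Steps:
(((-1031 + 730) - 548) + 3495)*(-4686 + E(h)) = (((-1031 + 730) - 548) + 3495)*(-4686 + 49) = ((-301 - 548) + 3495)*(-4637) = (-849 + 3495)*(-4637) = 2646*(-4637) = -12269502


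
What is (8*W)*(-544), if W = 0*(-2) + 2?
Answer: -8704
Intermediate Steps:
W = 2 (W = 0 + 2 = 2)
(8*W)*(-544) = (8*2)*(-544) = 16*(-544) = -8704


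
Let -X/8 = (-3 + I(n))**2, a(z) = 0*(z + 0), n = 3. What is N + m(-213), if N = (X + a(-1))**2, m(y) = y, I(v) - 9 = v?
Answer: 419691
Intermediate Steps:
I(v) = 9 + v
a(z) = 0 (a(z) = 0*z = 0)
X = -648 (X = -8*(-3 + (9 + 3))**2 = -8*(-3 + 12)**2 = -8*9**2 = -8*81 = -648)
N = 419904 (N = (-648 + 0)**2 = (-648)**2 = 419904)
N + m(-213) = 419904 - 213 = 419691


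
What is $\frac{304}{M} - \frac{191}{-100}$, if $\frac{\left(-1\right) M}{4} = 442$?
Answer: $\frac{38411}{22100} \approx 1.7381$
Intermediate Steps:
$M = -1768$ ($M = \left(-4\right) 442 = -1768$)
$\frac{304}{M} - \frac{191}{-100} = \frac{304}{-1768} - \frac{191}{-100} = 304 \left(- \frac{1}{1768}\right) - - \frac{191}{100} = - \frac{38}{221} + \frac{191}{100} = \frac{38411}{22100}$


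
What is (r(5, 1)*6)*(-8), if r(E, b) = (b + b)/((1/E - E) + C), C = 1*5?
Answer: -480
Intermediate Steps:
C = 5
r(E, b) = 2*b/(5 + 1/E - E) (r(E, b) = (b + b)/((1/E - E) + 5) = (2*b)/(5 + 1/E - E) = 2*b/(5 + 1/E - E))
(r(5, 1)*6)*(-8) = ((2*5*1/(1 - 1*5² + 5*5))*6)*(-8) = ((2*5*1/(1 - 1*25 + 25))*6)*(-8) = ((2*5*1/(1 - 25 + 25))*6)*(-8) = ((2*5*1/1)*6)*(-8) = ((2*5*1*1)*6)*(-8) = (10*6)*(-8) = 60*(-8) = -480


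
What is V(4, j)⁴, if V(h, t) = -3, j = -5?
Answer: 81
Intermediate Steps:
V(4, j)⁴ = (-3)⁴ = 81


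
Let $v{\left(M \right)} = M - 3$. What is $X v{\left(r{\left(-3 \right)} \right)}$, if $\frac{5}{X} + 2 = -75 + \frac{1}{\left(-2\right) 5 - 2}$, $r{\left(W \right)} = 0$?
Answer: $\frac{36}{185} \approx 0.19459$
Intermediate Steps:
$v{\left(M \right)} = -3 + M$
$X = - \frac{12}{185}$ ($X = \frac{5}{-2 - \left(75 - \frac{1}{\left(-2\right) 5 - 2}\right)} = \frac{5}{-2 - \left(75 - \frac{1}{-10 - 2}\right)} = \frac{5}{-2 - \left(75 - \frac{1}{-12}\right)} = \frac{5}{-2 - \frac{901}{12}} = \frac{5}{- \frac{925}{12}} = 5 \left(- \frac{12}{925}\right) = - \frac{12}{185} \approx -0.064865$)
$X v{\left(r{\left(-3 \right)} \right)} = - \frac{12 \left(-3 + 0\right)}{185} = \left(- \frac{12}{185}\right) \left(-3\right) = \frac{36}{185}$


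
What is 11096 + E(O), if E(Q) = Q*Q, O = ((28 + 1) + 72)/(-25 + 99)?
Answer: 60771897/5476 ≈ 11098.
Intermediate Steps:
O = 101/74 (O = (29 + 72)/74 = 101*(1/74) = 101/74 ≈ 1.3649)
E(Q) = Q²
11096 + E(O) = 11096 + (101/74)² = 11096 + 10201/5476 = 60771897/5476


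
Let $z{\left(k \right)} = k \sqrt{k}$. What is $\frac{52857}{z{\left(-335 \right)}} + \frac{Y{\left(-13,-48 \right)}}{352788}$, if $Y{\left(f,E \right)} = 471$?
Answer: $\frac{157}{117596} + \frac{52857 i \sqrt{335}}{112225} \approx 0.0013351 + 8.6206 i$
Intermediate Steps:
$z{\left(k \right)} = k^{\frac{3}{2}}$
$\frac{52857}{z{\left(-335 \right)}} + \frac{Y{\left(-13,-48 \right)}}{352788} = \frac{52857}{\left(-335\right)^{\frac{3}{2}}} + \frac{471}{352788} = \frac{52857}{\left(-335\right) i \sqrt{335}} + 471 \cdot \frac{1}{352788} = 52857 \frac{i \sqrt{335}}{112225} + \frac{157}{117596} = \frac{52857 i \sqrt{335}}{112225} + \frac{157}{117596} = \frac{157}{117596} + \frac{52857 i \sqrt{335}}{112225}$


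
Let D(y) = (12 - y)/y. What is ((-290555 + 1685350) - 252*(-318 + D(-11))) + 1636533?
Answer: 34231900/11 ≈ 3.1120e+6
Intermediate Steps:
D(y) = (12 - y)/y
((-290555 + 1685350) - 252*(-318 + D(-11))) + 1636533 = ((-290555 + 1685350) - 252*(-318 + (12 - 1*(-11))/(-11))) + 1636533 = (1394795 - 252*(-318 - (12 + 11)/11)) + 1636533 = (1394795 - 252*(-318 - 1/11*23)) + 1636533 = (1394795 - 252*(-318 - 23/11)) + 1636533 = (1394795 - 252*(-3521/11)) + 1636533 = (1394795 + 887292/11) + 1636533 = 16230037/11 + 1636533 = 34231900/11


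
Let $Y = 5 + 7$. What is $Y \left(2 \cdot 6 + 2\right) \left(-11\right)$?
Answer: $-1848$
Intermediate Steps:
$Y = 12$
$Y \left(2 \cdot 6 + 2\right) \left(-11\right) = 12 \left(2 \cdot 6 + 2\right) \left(-11\right) = 12 \left(12 + 2\right) \left(-11\right) = 12 \cdot 14 \left(-11\right) = 168 \left(-11\right) = -1848$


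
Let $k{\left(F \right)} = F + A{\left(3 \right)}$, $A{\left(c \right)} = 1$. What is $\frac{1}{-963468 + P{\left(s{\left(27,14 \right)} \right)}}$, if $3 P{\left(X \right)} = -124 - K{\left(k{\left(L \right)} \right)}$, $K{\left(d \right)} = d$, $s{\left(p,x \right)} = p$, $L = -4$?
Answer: $- \frac{3}{2890525} \approx -1.0379 \cdot 10^{-6}$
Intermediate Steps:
$k{\left(F \right)} = 1 + F$ ($k{\left(F \right)} = F + 1 = 1 + F$)
$P{\left(X \right)} = - \frac{121}{3}$ ($P{\left(X \right)} = \frac{-124 - \left(1 - 4\right)}{3} = \frac{-124 - -3}{3} = \frac{-124 + 3}{3} = \frac{1}{3} \left(-121\right) = - \frac{121}{3}$)
$\frac{1}{-963468 + P{\left(s{\left(27,14 \right)} \right)}} = \frac{1}{-963468 - \frac{121}{3}} = \frac{1}{- \frac{2890525}{3}} = - \frac{3}{2890525}$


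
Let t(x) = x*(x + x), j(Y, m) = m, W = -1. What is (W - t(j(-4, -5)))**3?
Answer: -132651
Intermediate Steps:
t(x) = 2*x**2 (t(x) = x*(2*x) = 2*x**2)
(W - t(j(-4, -5)))**3 = (-1 - 2*(-5)**2)**3 = (-1 - 2*25)**3 = (-1 - 1*50)**3 = (-1 - 50)**3 = (-51)**3 = -132651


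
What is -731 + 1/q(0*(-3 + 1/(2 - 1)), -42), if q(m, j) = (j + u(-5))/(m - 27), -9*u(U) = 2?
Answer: -277537/380 ≈ -730.36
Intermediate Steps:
u(U) = -2/9 (u(U) = -⅑*2 = -2/9)
q(m, j) = (-2/9 + j)/(-27 + m) (q(m, j) = (j - 2/9)/(m - 27) = (-2/9 + j)/(-27 + m))
-731 + 1/q(0*(-3 + 1/(2 - 1)), -42) = -731 + 1/((-2/9 - 42)/(-27 + 0*(-3 + 1/(2 - 1)))) = -731 + 1/(-380/9/(-27 + 0*(-3 + 1/1))) = -731 + 1/(-380/9/(-27 + 0*(-3 + 1))) = -731 + 1/(-380/9/(-27 + 0*(-2))) = -731 + 1/(-380/9/(-27 + 0)) = -731 + 1/(-380/9/(-27)) = -731 + 1/(-1/27*(-380/9)) = -731 + 1/(380/243) = -731 + 243/380 = -277537/380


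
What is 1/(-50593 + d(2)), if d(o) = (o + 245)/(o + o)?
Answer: -4/202125 ≈ -1.9790e-5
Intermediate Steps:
d(o) = (245 + o)/(2*o) (d(o) = (245 + o)/((2*o)) = (245 + o)*(1/(2*o)) = (245 + o)/(2*o))
1/(-50593 + d(2)) = 1/(-50593 + (½)*(245 + 2)/2) = 1/(-50593 + (½)*(½)*247) = 1/(-50593 + 247/4) = 1/(-202125/4) = -4/202125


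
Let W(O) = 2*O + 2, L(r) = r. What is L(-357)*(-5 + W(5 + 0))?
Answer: -2499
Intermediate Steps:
W(O) = 2 + 2*O
L(-357)*(-5 + W(5 + 0)) = -357*(-5 + (2 + 2*(5 + 0))) = -357*(-5 + (2 + 2*5)) = -357*(-5 + (2 + 10)) = -357*(-5 + 12) = -357*7 = -2499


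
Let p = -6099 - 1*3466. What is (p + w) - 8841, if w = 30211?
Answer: 11805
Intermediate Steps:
p = -9565 (p = -6099 - 3466 = -9565)
(p + w) - 8841 = (-9565 + 30211) - 8841 = 20646 - 8841 = 11805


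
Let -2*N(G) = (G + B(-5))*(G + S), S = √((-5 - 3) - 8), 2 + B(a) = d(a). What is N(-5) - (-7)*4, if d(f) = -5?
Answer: -2 + 24*I ≈ -2.0 + 24.0*I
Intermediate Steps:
B(a) = -7 (B(a) = -2 - 5 = -7)
S = 4*I (S = √(-8 - 8) = √(-16) = 4*I ≈ 4.0*I)
N(G) = -(-7 + G)*(G + 4*I)/2 (N(G) = -(G - 7)*(G + 4*I)/2 = -(-7 + G)*(G + 4*I)/2)
N(-5) - (-7)*4 = (14*I - ½*(-5)² + (½)*(-5)*(7 - 4*I)) - (-7)*4 = (14*I - ½*25 + (-35/2 + 10*I)) - 1*(-28) = (14*I - 25/2 + (-35/2 + 10*I)) + 28 = (-30 + 24*I) + 28 = -2 + 24*I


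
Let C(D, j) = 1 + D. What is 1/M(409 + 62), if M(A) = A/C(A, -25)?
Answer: 472/471 ≈ 1.0021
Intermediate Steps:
M(A) = A/(1 + A)
1/M(409 + 62) = 1/((409 + 62)/(1 + (409 + 62))) = 1/(471/(1 + 471)) = 1/(471/472) = 472/471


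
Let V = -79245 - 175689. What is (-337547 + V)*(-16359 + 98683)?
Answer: -48775405844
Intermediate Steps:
V = -254934
(-337547 + V)*(-16359 + 98683) = (-337547 - 254934)*(-16359 + 98683) = -592481*82324 = -48775405844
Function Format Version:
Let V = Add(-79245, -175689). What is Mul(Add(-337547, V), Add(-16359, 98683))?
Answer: -48775405844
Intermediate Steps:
V = -254934
Mul(Add(-337547, V), Add(-16359, 98683)) = Mul(Add(-337547, -254934), Add(-16359, 98683)) = Mul(-592481, 82324) = -48775405844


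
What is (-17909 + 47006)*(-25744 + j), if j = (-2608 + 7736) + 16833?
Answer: -110073951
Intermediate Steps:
j = 21961 (j = 5128 + 16833 = 21961)
(-17909 + 47006)*(-25744 + j) = (-17909 + 47006)*(-25744 + 21961) = 29097*(-3783) = -110073951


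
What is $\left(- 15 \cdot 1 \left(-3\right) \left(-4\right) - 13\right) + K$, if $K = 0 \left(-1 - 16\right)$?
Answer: $-193$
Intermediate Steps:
$K = 0$ ($K = 0 \left(-17\right) = 0$)
$\left(- 15 \cdot 1 \left(-3\right) \left(-4\right) - 13\right) + K = \left(- 15 \cdot 1 \left(-3\right) \left(-4\right) - 13\right) + 0 = \left(- 15 \left(\left(-3\right) \left(-4\right)\right) - 13\right) + 0 = \left(\left(-15\right) 12 - 13\right) + 0 = \left(-180 - 13\right) + 0 = -193 + 0 = -193$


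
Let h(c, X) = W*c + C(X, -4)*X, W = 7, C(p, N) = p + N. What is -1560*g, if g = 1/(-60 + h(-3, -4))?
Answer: 1560/49 ≈ 31.837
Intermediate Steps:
C(p, N) = N + p
h(c, X) = 7*c + X*(-4 + X) (h(c, X) = 7*c + (-4 + X)*X = 7*c + X*(-4 + X))
g = -1/49 (g = 1/(-60 + (7*(-3) - 4*(-4 - 4))) = 1/(-60 + (-21 - 4*(-8))) = 1/(-60 + (-21 + 32)) = 1/(-60 + 11) = 1/(-49) = -1/49 ≈ -0.020408)
-1560*g = -1560*(-1/49) = 1560/49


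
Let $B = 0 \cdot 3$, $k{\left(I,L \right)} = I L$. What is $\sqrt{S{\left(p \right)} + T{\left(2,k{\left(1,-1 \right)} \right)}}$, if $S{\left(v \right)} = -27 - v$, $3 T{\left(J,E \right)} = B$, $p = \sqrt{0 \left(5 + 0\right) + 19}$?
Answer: $\sqrt{-27 - \sqrt{19}} \approx 5.5999 i$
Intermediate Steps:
$p = \sqrt{19}$ ($p = \sqrt{0 \cdot 5 + 19} = \sqrt{0 + 19} = \sqrt{19} \approx 4.3589$)
$B = 0$
$T{\left(J,E \right)} = 0$ ($T{\left(J,E \right)} = \frac{1}{3} \cdot 0 = 0$)
$\sqrt{S{\left(p \right)} + T{\left(2,k{\left(1,-1 \right)} \right)}} = \sqrt{\left(-27 - \sqrt{19}\right) + 0} = \sqrt{-27 - \sqrt{19}}$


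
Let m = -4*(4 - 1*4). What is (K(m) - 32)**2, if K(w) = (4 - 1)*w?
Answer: 1024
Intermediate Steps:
m = 0 (m = -4*(4 - 4) = -4*0 = 0)
K(w) = 3*w
(K(m) - 32)**2 = (3*0 - 32)**2 = (0 - 32)**2 = (-32)**2 = 1024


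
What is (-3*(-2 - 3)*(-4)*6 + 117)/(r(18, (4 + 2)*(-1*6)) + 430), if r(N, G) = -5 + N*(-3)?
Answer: -243/371 ≈ -0.65499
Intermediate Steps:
r(N, G) = -5 - 3*N
(-3*(-2 - 3)*(-4)*6 + 117)/(r(18, (4 + 2)*(-1*6)) + 430) = (-3*(-2 - 3)*(-4)*6 + 117)/((-5 - 3*18) + 430) = (-(-15)*(-4)*6 + 117)/((-5 - 54) + 430) = (-3*20*6 + 117)/(-59 + 430) = (-60*6 + 117)/371 = (-360 + 117)*(1/371) = -243*1/371 = -243/371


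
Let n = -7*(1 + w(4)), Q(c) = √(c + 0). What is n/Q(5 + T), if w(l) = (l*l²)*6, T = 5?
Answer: -539*√10/2 ≈ -852.23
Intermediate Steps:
w(l) = 6*l³ (w(l) = l³*6 = 6*l³)
Q(c) = √c
n = -2695 (n = -7*(1 + 6*4³) = -7*(1 + 6*64) = -7*(1 + 384) = -7*385 = -2695)
n/Q(5 + T) = -2695/√(5 + 5) = -2695*√10/10 = -539*√10/2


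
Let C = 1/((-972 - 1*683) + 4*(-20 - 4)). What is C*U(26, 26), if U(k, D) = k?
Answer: -26/1751 ≈ -0.014849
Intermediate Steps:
C = -1/1751 (C = 1/((-972 - 683) + 4*(-24)) = 1/(-1655 - 96) = 1/(-1751) = -1/1751 ≈ -0.00057110)
C*U(26, 26) = -1/1751*26 = -26/1751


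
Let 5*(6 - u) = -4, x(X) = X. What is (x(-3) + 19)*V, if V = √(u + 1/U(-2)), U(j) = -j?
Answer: 8*√730/5 ≈ 43.230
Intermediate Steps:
u = 34/5 (u = 6 - ⅕*(-4) = 6 + ⅘ = 34/5 ≈ 6.8000)
V = √730/10 (V = √(34/5 + 1/(-1*(-2))) = √(34/5 + 1/2) = √(34/5 + ½) = √(73/10) = √730/10 ≈ 2.7019)
(x(-3) + 19)*V = (-3 + 19)*(√730/10) = 16*(√730/10) = 8*√730/5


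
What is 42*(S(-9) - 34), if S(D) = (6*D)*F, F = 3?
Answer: -8232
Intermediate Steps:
S(D) = 18*D (S(D) = (6*D)*3 = 18*D)
42*(S(-9) - 34) = 42*(18*(-9) - 34) = 42*(-162 - 34) = 42*(-196) = -8232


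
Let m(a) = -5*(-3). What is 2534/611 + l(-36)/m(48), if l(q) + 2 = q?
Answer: 14792/9165 ≈ 1.6140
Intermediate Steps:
l(q) = -2 + q
m(a) = 15
2534/611 + l(-36)/m(48) = 2534/611 + (-2 - 36)/15 = 2534*(1/611) - 38*1/15 = 2534/611 - 38/15 = 14792/9165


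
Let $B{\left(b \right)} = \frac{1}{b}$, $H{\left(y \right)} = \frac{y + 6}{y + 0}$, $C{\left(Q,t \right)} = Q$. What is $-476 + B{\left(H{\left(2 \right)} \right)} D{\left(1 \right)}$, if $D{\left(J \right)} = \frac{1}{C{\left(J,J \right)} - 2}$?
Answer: $- \frac{1905}{4} \approx -476.25$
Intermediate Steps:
$H{\left(y \right)} = \frac{6 + y}{y}$
$D{\left(J \right)} = \frac{1}{-2 + J}$ ($D{\left(J \right)} = \frac{1}{J - 2} = \frac{1}{-2 + J}$)
$-476 + B{\left(H{\left(2 \right)} \right)} D{\left(1 \right)} = -476 + \frac{1}{\frac{6 + 2}{2} \left(-2 + 1\right)} = -476 + \frac{1}{\frac{1}{2} \cdot 8 \left(-1\right)} = -476 + \frac{1}{4} \left(-1\right) = -476 - \frac{1}{4} = - \frac{1905}{4}$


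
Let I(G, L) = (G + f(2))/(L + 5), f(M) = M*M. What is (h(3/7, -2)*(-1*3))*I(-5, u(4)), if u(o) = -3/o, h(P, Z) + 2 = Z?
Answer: -48/17 ≈ -2.8235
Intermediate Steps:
f(M) = M²
h(P, Z) = -2 + Z
I(G, L) = (4 + G)/(5 + L) (I(G, L) = (G + 2²)/(L + 5) = (G + 4)/(5 + L) = (4 + G)/(5 + L))
(h(3/7, -2)*(-1*3))*I(-5, u(4)) = ((-2 - 2)*(-1*3))*((4 - 5)/(5 - 3/4)) = (-4*(-3))*(-1/(5 - 3*¼)) = 12*(-1/(5 - ¾)) = 12*(-1/(17/4)) = 12*((4/17)*(-1)) = 12*(-4/17) = -48/17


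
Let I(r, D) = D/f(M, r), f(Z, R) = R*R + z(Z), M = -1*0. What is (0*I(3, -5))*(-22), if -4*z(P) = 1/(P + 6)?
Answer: 0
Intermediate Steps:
M = 0
z(P) = -1/(4*(6 + P)) (z(P) = -1/(4*(P + 6)) = -1/(4*(6 + P)))
f(Z, R) = R**2 - 1/(24 + 4*Z) (f(Z, R) = R*R - 1/(24 + 4*Z) = R**2 - 1/(24 + 4*Z))
I(r, D) = D/(-1/24 + r**2) (I(r, D) = D/(((-1 + 4*r**2*(6 + 0))/(4*(6 + 0)))) = D/(((1/4)*(-1 + 4*r**2*6)/6)) = D/(((1/4)*(1/6)*(-1 + 24*r**2))) = D/(-1/24 + r**2))
(0*I(3, -5))*(-22) = (0*(24*(-5)/(-1 + 24*3**2)))*(-22) = (0*(24*(-5)/(-1 + 24*9)))*(-22) = (0*(24*(-5)/(-1 + 216)))*(-22) = (0*(24*(-5)/215))*(-22) = (0*(24*(-5)*(1/215)))*(-22) = (0*(-24/43))*(-22) = 0*(-22) = 0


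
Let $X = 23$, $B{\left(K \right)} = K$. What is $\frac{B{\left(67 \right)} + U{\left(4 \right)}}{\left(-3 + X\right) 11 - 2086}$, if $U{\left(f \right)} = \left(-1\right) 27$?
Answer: $- \frac{20}{933} \approx -0.021436$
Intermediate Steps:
$U{\left(f \right)} = -27$
$\frac{B{\left(67 \right)} + U{\left(4 \right)}}{\left(-3 + X\right) 11 - 2086} = \frac{67 - 27}{\left(-3 + 23\right) 11 - 2086} = \frac{40}{20 \cdot 11 - 2086} = \frac{40}{220 - 2086} = \frac{40}{-1866} = 40 \left(- \frac{1}{1866}\right) = - \frac{20}{933}$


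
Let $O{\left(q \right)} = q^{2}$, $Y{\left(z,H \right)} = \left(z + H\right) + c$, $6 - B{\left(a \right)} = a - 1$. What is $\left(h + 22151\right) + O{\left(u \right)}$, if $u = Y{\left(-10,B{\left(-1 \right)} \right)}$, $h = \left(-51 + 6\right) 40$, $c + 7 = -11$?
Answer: $20751$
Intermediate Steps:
$c = -18$ ($c = -7 - 11 = -18$)
$B{\left(a \right)} = 7 - a$ ($B{\left(a \right)} = 6 - \left(a - 1\right) = 6 - \left(-1 + a\right) = 7 - a$)
$h = -1800$ ($h = \left(-45\right) 40 = -1800$)
$Y{\left(z,H \right)} = -18 + H + z$ ($Y{\left(z,H \right)} = \left(z + H\right) - 18 = \left(H + z\right) - 18 = -18 + H + z$)
$u = -20$ ($u = -18 + \left(7 - -1\right) - 10 = -18 + \left(7 + 1\right) - 10 = -18 + 8 - 10 = -20$)
$\left(h + 22151\right) + O{\left(u \right)} = \left(-1800 + 22151\right) + \left(-20\right)^{2} = 20351 + 400 = 20751$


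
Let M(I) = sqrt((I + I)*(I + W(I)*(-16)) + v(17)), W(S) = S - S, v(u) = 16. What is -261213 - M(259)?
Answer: -261213 - sqrt(134178) ≈ -2.6158e+5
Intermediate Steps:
W(S) = 0
M(I) = sqrt(16 + 2*I**2) (M(I) = sqrt((I + I)*(I + 0*(-16)) + 16) = sqrt((2*I)*(I + 0) + 16) = sqrt((2*I)*I + 16) = sqrt(2*I**2 + 16) = sqrt(16 + 2*I**2))
-261213 - M(259) = -261213 - sqrt(16 + 2*259**2) = -261213 - sqrt(16 + 2*67081) = -261213 - sqrt(16 + 134162) = -261213 - sqrt(134178)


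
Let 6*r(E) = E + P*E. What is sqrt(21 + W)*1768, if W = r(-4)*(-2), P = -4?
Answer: 1768*sqrt(17) ≈ 7289.6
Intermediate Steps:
r(E) = -E/2 (r(E) = (E - 4*E)/6 = (-3*E)/6 = -E/2)
W = -4 (W = -1/2*(-4)*(-2) = 2*(-2) = -4)
sqrt(21 + W)*1768 = sqrt(21 - 4)*1768 = sqrt(17)*1768 = 1768*sqrt(17)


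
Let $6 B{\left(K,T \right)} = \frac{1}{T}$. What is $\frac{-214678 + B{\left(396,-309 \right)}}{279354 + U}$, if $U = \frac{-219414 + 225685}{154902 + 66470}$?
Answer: $- \frac{44054468356918}{57326755281993} \approx -0.76848$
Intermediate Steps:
$B{\left(K,T \right)} = \frac{1}{6 T}$
$U = \frac{6271}{221372} \approx 0.028328$
$\frac{-214678 + B{\left(396,-309 \right)}}{279354 + U} = \frac{-214678 + \frac{1}{6 \left(-309\right)}}{279354 + \frac{6271}{221372}} = \frac{-214678 + \frac{1}{6} \left(- \frac{1}{309}\right)}{\frac{61841159959}{221372}} = \left(-214678 - \frac{1}{1854}\right) \frac{221372}{61841159959} = \left(- \frac{398013013}{1854}\right) \frac{221372}{61841159959} = - \frac{44054468356918}{57326755281993}$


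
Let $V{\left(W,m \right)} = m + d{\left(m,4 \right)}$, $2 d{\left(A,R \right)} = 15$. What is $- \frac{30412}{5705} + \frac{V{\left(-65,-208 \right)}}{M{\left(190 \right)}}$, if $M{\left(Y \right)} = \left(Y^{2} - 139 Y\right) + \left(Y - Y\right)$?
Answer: $- \frac{118334453}{22112580} \approx -5.3515$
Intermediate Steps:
$d{\left(A,R \right)} = \frac{15}{2}$ ($d{\left(A,R \right)} = \frac{1}{2} \cdot 15 = \frac{15}{2}$)
$V{\left(W,m \right)} = \frac{15}{2} + m$ ($V{\left(W,m \right)} = m + \frac{15}{2} = \frac{15}{2} + m$)
$M{\left(Y \right)} = Y^{2} - 139 Y$ ($M{\left(Y \right)} = \left(Y^{2} - 139 Y\right) + 0 = Y^{2} - 139 Y$)
$- \frac{30412}{5705} + \frac{V{\left(-65,-208 \right)}}{M{\left(190 \right)}} = - \frac{30412}{5705} + \frac{\frac{15}{2} - 208}{190 \left(-139 + 190\right)} = \left(-30412\right) \frac{1}{5705} - \frac{401}{2 \cdot 190 \cdot 51} = - \frac{30412}{5705} - \frac{401}{2 \cdot 9690} = - \frac{30412}{5705} - \frac{401}{19380} = - \frac{118334453}{22112580}$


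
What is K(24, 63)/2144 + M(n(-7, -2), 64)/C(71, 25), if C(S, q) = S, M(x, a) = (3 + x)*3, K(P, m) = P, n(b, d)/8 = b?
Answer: -42399/19028 ≈ -2.2282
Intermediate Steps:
n(b, d) = 8*b
M(x, a) = 9 + 3*x
K(24, 63)/2144 + M(n(-7, -2), 64)/C(71, 25) = 24/2144 + (9 + 3*(8*(-7)))/71 = 24*(1/2144) + (9 + 3*(-56))*(1/71) = 3/268 + (9 - 168)*(1/71) = 3/268 - 159*1/71 = 3/268 - 159/71 = -42399/19028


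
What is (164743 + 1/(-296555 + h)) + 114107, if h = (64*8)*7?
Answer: 81694963349/292971 ≈ 2.7885e+5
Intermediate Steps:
h = 3584 (h = 512*7 = 3584)
(164743 + 1/(-296555 + h)) + 114107 = (164743 + 1/(-296555 + 3584)) + 114107 = (164743 + 1/(-292971)) + 114107 = (164743 - 1/292971) + 114107 = 48264921452/292971 + 114107 = 81694963349/292971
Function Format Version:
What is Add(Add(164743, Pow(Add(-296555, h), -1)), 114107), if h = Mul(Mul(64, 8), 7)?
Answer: Rational(81694963349, 292971) ≈ 2.7885e+5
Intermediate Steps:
h = 3584 (h = Mul(512, 7) = 3584)
Add(Add(164743, Pow(Add(-296555, h), -1)), 114107) = Add(Add(164743, Pow(Add(-296555, 3584), -1)), 114107) = Add(Add(164743, Pow(-292971, -1)), 114107) = Add(Add(164743, Rational(-1, 292971)), 114107) = Add(Rational(48264921452, 292971), 114107) = Rational(81694963349, 292971)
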